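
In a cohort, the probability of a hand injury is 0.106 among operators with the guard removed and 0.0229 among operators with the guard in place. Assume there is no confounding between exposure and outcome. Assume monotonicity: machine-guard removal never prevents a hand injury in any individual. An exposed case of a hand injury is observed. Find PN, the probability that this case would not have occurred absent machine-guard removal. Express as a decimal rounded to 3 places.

Let p₁ = 0.106, p₀ = 0.0229.
Under exogeneity and monotonicity, PN = (p₁ − p₀) / p₁.
PN = (0.106 − 0.0229) / 0.106 = 0.0831 / 0.106 ≈ 0.7840

PN ≈ 0.784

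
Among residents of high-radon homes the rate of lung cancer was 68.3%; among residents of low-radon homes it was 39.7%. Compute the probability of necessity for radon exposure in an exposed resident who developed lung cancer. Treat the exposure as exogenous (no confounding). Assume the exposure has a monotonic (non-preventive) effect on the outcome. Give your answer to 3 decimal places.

PN ≈ 0.419

p₁ = 0.683, p₀ = 0.397.
Under exogeneity and monotonicity, PN = (p₁ − p₀) / p₁.
PN = (0.683 − 0.397) / 0.683 = 0.286 / 0.683 ≈ 0.4187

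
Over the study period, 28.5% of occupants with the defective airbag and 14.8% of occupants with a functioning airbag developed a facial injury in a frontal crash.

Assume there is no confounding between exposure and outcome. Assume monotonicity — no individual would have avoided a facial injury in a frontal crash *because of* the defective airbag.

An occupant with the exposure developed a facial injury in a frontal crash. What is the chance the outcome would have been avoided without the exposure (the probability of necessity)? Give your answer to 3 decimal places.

PN ≈ 0.481

p₁ = 0.285, p₀ = 0.148.
Under exogeneity and monotonicity, PN = (p₁ − p₀) / p₁.
PN = (0.285 − 0.148) / 0.285 = 0.137 / 0.285 ≈ 0.4807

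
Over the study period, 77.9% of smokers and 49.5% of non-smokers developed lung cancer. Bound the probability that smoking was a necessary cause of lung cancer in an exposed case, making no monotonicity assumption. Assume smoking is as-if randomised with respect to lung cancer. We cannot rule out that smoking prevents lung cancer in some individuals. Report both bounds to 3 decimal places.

0.365 ≤ PN ≤ 0.648

p₁ = 0.779, p₀ = 0.495.
Under exogeneity alone the bounds on PN are max{0,(p₁−p₀)/p₁} ≤ PN ≤ min{1,(1−p₀)/p₁}.
  lower = (p₁ − p₀)/p₁ = 0.284 / 0.779 ≈ 0.3646
  upper = min{1, (1 − p₀)/p₁} = 0.505 / 0.779 ≈ 0.6483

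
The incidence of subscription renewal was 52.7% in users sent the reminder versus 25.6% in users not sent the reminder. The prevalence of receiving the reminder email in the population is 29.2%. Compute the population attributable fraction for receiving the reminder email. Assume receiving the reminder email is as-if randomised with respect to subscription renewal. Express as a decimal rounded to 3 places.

PAF ≈ 0.236

p₁ = 0.527, p₀ = 0.256.
Overall risk P(Y=1) = π·p₁ + (1−π)·p₀ = 0.292×0.527 + 0.708×0.256 = 0.33513.
Under exogeneity, PAF = [P(Y=1) − p₀] / P(Y=1).
PAF = (0.33513 − 0.256) / 0.33513 ≈ 0.2361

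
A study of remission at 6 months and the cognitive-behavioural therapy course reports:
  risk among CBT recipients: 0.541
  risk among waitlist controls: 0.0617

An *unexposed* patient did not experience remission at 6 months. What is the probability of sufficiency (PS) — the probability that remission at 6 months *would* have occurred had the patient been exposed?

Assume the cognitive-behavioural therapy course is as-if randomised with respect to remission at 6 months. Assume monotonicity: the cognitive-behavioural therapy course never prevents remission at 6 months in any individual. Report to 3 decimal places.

Let p₁ = 0.541, p₀ = 0.0617.
Under exogeneity and monotonicity, PS = (p₁ − p₀) / (1 − p₀).
PS = (0.541 − 0.0617) / (1 − 0.0617) = 0.4793 / 0.9383 ≈ 0.5108

PS ≈ 0.511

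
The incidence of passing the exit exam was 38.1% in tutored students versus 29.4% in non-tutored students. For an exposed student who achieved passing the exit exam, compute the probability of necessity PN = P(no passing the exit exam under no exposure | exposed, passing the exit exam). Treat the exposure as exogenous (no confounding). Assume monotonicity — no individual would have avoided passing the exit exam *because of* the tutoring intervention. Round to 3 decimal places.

PN ≈ 0.228

p₁ = 0.381, p₀ = 0.294.
Under exogeneity and monotonicity, PN = (p₁ − p₀) / p₁.
PN = (0.381 − 0.294) / 0.381 = 0.087 / 0.381 ≈ 0.2283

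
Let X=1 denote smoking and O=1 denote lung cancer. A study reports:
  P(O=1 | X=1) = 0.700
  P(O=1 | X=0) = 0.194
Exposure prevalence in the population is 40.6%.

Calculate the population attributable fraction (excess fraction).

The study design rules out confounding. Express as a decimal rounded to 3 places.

Let p₁ = 0.7, p₀ = 0.194.
Overall risk P(Y=1) = π·p₁ + (1−π)·p₀ = 0.406×0.7 + 0.594×0.194 = 0.39944.
Under exogeneity, PAF = [P(Y=1) − p₀] / P(Y=1).
PAF = (0.39944 − 0.194) / 0.39944 ≈ 0.5143

PAF ≈ 0.514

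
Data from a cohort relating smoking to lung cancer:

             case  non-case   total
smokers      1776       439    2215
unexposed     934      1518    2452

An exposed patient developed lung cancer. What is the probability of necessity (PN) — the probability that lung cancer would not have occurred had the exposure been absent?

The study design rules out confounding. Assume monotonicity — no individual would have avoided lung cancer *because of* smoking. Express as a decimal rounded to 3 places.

PN ≈ 0.525

p₁ = P(outcome | exposed) = 1776/2215 = 0.80181
p₀ = P(outcome | unexposed) = 934/2452 = 0.38091
Under exogeneity and monotonicity, PN = (p₁ − p₀) / p₁.
PN = (0.80181 − 0.38091) / 0.80181 = 0.42089 / 0.80181 ≈ 0.5249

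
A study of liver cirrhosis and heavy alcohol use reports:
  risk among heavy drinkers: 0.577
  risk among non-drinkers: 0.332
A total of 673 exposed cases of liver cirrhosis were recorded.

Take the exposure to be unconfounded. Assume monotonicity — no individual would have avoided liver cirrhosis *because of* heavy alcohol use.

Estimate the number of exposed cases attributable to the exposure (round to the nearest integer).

Let p₁ = 0.577, p₀ = 0.332.
PN = (p₁ − p₀)/p₁ = (0.577 − 0.332) / 0.577 ≈ 0.42461.
Attributable cases ≈ PN × (exposed cases) = 0.42461 × 673 ≈ 285.76.

about 286 cases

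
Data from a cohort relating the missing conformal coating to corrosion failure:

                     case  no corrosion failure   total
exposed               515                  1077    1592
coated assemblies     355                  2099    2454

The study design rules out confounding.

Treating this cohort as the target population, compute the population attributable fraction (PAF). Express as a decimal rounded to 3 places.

PAF ≈ 0.327

p₁ = P(outcome | exposed) = 515/1592 = 0.32349
p₀ = P(outcome | unexposed) = 355/2454 = 0.14466
Exposure prevalence π = 1592/4046 = 0.39348; overall risk P(Y=1) = 0.21503.
Under exogeneity, PAF = [P(Y=1) − p₀]/P(Y=1).
PAF = (0.21503 − 0.14466) / 0.21503 ≈ 0.3272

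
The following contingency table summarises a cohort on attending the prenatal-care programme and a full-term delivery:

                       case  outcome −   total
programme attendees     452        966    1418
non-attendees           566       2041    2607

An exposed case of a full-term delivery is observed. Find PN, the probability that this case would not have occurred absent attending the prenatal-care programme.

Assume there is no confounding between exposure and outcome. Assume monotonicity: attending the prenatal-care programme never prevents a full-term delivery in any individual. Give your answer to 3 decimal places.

p₁ = P(outcome | exposed) = 452/1418 = 0.31876
p₀ = P(outcome | unexposed) = 566/2607 = 0.21711
Under exogeneity and monotonicity, PN = (p₁ − p₀) / p₁.
PN = (0.31876 − 0.21711) / 0.31876 = 0.10165 / 0.31876 ≈ 0.3189

PN ≈ 0.319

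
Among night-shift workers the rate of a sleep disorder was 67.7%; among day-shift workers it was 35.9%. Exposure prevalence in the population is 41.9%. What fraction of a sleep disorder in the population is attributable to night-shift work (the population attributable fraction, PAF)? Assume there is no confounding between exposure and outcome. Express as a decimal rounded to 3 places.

PAF ≈ 0.271

p₁ = 0.677, p₀ = 0.359.
Overall risk P(Y=1) = π·p₁ + (1−π)·p₀ = 0.419×0.677 + 0.581×0.359 = 0.49224.
Under exogeneity, PAF = [P(Y=1) − p₀] / P(Y=1).
PAF = (0.49224 − 0.359) / 0.49224 ≈ 0.2707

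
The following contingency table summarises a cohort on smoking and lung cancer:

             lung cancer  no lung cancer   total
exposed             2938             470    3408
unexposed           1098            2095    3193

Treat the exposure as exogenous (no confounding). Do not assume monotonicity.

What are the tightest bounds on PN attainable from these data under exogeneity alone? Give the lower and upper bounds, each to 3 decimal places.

p₁ = P(outcome | exposed) = 2938/3408 = 0.86209
p₀ = P(outcome | unexposed) = 1098/3193 = 0.34388
Under exogeneity alone the bounds on PN are max{0,(p₁−p₀)/p₁} ≤ PN ≤ min{1,(1−p₀)/p₁}.
  lower = (p₁ − p₀)/p₁ = 0.51821 / 0.86209 ≈ 0.6011
  upper = min{1, (1 − p₀)/p₁} = 0.65612 / 0.86209 ≈ 0.7611

0.601 ≤ PN ≤ 0.761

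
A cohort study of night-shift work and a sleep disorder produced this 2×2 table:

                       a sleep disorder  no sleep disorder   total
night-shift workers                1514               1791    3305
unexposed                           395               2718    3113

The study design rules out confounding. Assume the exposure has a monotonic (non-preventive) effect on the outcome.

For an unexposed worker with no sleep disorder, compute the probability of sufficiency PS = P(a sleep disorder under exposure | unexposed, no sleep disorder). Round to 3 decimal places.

PS ≈ 0.379

p₁ = P(outcome | exposed) = 1514/3305 = 0.45809
p₀ = P(outcome | unexposed) = 395/3113 = 0.12689
Under exogeneity and monotonicity, PS = (p₁ − p₀)/(1 − p₀).
PS = (0.45809 − 0.12689) / 0.87311 ≈ 0.3793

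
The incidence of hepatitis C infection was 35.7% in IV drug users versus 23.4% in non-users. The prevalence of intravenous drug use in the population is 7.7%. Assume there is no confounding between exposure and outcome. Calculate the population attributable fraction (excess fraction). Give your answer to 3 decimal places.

PAF ≈ 0.039

p₁ = 0.357, p₀ = 0.234.
Overall risk P(Y=1) = π·p₁ + (1−π)·p₀ = 0.077×0.357 + 0.923×0.234 = 0.24347.
Under exogeneity, PAF = [P(Y=1) − p₀] / P(Y=1).
PAF = (0.24347 − 0.234) / 0.24347 ≈ 0.0389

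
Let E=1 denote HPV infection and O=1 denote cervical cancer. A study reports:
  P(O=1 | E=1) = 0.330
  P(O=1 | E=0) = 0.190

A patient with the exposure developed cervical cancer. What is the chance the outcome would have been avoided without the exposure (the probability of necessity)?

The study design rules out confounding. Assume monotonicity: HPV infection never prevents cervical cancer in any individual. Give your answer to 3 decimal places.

Let p₁ = 0.33, p₀ = 0.19.
Under exogeneity and monotonicity, PN = (p₁ − p₀) / p₁.
PN = (0.33 − 0.19) / 0.33 = 0.14 / 0.33 ≈ 0.4242

PN ≈ 0.424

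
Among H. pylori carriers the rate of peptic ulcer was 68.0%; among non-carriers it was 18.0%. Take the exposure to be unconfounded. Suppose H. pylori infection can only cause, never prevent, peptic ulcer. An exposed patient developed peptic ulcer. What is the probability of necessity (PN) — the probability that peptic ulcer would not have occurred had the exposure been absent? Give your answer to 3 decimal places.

PN ≈ 0.735

p₁ = 0.68, p₀ = 0.18.
Under exogeneity and monotonicity, PN = (p₁ − p₀) / p₁.
PN = (0.68 − 0.18) / 0.68 = 0.5 / 0.68 ≈ 0.7353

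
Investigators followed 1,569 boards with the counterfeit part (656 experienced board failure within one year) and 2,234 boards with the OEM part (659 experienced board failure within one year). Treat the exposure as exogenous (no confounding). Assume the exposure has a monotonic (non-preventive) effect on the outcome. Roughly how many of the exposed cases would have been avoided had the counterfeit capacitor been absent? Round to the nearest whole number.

p₁ = P(outcome | exposed) = 656/1569 = 0.4181
p₀ = P(outcome | unexposed) = 659/2234 = 0.29499
PN = (p₁ − p₀)/p₁ = (0.4181 − 0.29499) / 0.4181 ≈ 0.29446.
Attributable cases ≈ PN × (exposed cases) = 0.29446 × 656 ≈ 193.17.

about 193 cases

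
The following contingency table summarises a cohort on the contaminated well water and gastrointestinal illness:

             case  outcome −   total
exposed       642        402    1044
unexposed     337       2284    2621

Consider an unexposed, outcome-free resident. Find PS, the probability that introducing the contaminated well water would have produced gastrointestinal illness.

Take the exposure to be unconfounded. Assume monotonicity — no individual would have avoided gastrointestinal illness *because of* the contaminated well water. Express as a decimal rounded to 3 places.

PS ≈ 0.558

p₁ = P(outcome | exposed) = 642/1044 = 0.61494
p₀ = P(outcome | unexposed) = 337/2621 = 0.12858
Under exogeneity and monotonicity, PS = (p₁ − p₀)/(1 − p₀).
PS = (0.61494 − 0.12858) / 0.87142 ≈ 0.5581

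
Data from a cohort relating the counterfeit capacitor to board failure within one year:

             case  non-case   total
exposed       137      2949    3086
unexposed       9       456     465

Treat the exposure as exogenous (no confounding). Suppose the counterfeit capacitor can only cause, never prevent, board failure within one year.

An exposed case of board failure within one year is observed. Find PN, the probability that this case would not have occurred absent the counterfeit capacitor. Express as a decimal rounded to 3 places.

PN ≈ 0.564

p₁ = P(outcome | exposed) = 137/3086 = 0.044394
p₀ = P(outcome | unexposed) = 9/465 = 0.019355
Under exogeneity and monotonicity, PN = (p₁ − p₀) / p₁.
PN = (0.044394 − 0.019355) / 0.044394 = 0.025039 / 0.044394 ≈ 0.5640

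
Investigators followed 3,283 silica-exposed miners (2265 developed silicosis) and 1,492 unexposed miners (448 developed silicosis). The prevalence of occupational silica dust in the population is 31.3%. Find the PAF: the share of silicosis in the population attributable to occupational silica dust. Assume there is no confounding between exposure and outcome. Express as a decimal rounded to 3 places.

p₁ = P(outcome | exposed) = 2265/3283 = 0.68992
p₀ = P(outcome | unexposed) = 448/1492 = 0.30027
Overall risk P(Y=1) = π·p₁ + (1−π)·p₀ = 0.313×0.68992 + 0.687×0.30027 = 0.42223.
Under exogeneity, PAF = [P(Y=1) − p₀] / P(Y=1).
PAF = (0.42223 − 0.30027) / 0.42223 ≈ 0.2888

PAF ≈ 0.289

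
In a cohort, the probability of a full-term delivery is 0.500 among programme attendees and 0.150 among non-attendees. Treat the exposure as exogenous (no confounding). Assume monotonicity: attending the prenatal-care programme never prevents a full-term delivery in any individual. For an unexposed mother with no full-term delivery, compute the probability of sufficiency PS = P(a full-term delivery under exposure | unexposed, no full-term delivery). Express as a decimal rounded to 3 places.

PS ≈ 0.412

Let p₁ = 0.5, p₀ = 0.15.
Under exogeneity and monotonicity, PS = (p₁ − p₀) / (1 − p₀).
PS = (0.5 − 0.15) / (1 − 0.15) = 0.35 / 0.85 ≈ 0.4118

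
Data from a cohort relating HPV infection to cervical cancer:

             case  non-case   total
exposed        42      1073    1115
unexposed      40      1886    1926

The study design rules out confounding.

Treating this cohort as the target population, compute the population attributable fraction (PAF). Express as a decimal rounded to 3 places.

p₁ = P(outcome | exposed) = 42/1115 = 0.037668
p₀ = P(outcome | unexposed) = 40/1926 = 0.020768
Exposure prevalence π = 1115/3041 = 0.36666; overall risk P(Y=1) = 0.026965.
Under exogeneity, PAF = [P(Y=1) − p₀]/P(Y=1).
PAF = (0.026965 − 0.020768) / 0.026965 ≈ 0.2298

PAF ≈ 0.230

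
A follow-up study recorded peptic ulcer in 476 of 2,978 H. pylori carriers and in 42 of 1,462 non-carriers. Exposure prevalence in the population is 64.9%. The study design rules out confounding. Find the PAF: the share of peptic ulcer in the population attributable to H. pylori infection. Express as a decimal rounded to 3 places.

PAF ≈ 0.748

p₁ = P(outcome | exposed) = 476/2978 = 0.15984
p₀ = P(outcome | unexposed) = 42/1462 = 0.028728
Overall risk P(Y=1) = π·p₁ + (1−π)·p₀ = 0.649×0.15984 + 0.351×0.028728 = 0.11382.
Under exogeneity, PAF = [P(Y=1) − p₀] / P(Y=1).
PAF = (0.11382 − 0.028728) / 0.11382 ≈ 0.7476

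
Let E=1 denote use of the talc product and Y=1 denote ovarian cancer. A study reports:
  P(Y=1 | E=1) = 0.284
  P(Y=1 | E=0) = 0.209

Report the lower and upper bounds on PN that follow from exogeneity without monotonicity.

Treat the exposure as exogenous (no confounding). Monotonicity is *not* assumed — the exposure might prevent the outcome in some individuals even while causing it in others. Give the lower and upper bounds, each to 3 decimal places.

0.264 ≤ PN ≤ 1.000

Let p₁ = 0.284, p₀ = 0.209.
Under exogeneity alone the bounds on PN are max{0,(p₁−p₀)/p₁} ≤ PN ≤ min{1,(1−p₀)/p₁}.
  lower = (p₁ − p₀)/p₁ = 0.075 / 0.284 ≈ 0.2641
  upper = min{1, (1 − p₀)/p₁} = 0.791 / 0.284 ≈ 2.7852 → capped at 1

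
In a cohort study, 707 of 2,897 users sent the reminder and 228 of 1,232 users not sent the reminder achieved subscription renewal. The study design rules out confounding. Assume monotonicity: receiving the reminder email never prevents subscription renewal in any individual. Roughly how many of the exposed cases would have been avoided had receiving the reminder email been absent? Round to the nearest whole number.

p₁ = P(outcome | exposed) = 707/2897 = 0.24405
p₀ = P(outcome | unexposed) = 228/1232 = 0.18506
PN = (p₁ − p₀)/p₁ = (0.24405 − 0.18506) / 0.24405 ≈ 0.24168.
Attributable cases ≈ PN × (exposed cases) = 0.24168 × 707 ≈ 170.87.

about 171 cases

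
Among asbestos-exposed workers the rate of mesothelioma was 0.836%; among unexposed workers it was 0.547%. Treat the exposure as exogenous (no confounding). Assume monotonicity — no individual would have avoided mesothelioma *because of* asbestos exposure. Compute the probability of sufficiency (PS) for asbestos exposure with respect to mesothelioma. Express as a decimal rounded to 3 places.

p₁ = 0.00836, p₀ = 0.00547.
Under exogeneity and monotonicity, PS = (p₁ − p₀) / (1 − p₀).
PS = (0.00836 − 0.00547) / (1 − 0.00547) = 0.00289 / 0.99453 ≈ 0.0029

PS ≈ 0.003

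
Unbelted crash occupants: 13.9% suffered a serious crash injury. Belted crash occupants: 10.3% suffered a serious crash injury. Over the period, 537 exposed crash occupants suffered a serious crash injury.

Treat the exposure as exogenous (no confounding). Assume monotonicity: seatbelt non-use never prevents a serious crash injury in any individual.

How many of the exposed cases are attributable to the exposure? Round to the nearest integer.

p₁ = 0.139, p₀ = 0.103.
PN = (p₁ − p₀)/p₁ = (0.139 − 0.103) / 0.139 ≈ 0.25899.
Attributable cases ≈ PN × (exposed cases) = 0.25899 × 537 ≈ 139.08.

about 139 cases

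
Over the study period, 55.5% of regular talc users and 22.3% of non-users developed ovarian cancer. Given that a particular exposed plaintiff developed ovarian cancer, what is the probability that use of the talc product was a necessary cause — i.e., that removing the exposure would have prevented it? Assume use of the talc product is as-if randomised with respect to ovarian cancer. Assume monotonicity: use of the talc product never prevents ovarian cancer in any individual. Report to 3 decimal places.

PN ≈ 0.598

p₁ = 0.555, p₀ = 0.223.
Under exogeneity and monotonicity, PN = (p₁ − p₀) / p₁.
PN = (0.555 − 0.223) / 0.555 = 0.332 / 0.555 ≈ 0.5982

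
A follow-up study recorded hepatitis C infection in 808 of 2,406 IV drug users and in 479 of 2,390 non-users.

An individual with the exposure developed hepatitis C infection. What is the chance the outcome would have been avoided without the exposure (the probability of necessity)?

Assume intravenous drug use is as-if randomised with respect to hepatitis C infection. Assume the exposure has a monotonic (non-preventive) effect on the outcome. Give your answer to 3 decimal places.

PN ≈ 0.403

p₁ = P(outcome | exposed) = 808/2406 = 0.33583
p₀ = P(outcome | unexposed) = 479/2390 = 0.20042
Under exogeneity and monotonicity, PN = (p₁ − p₀) / p₁.
PN = (0.33583 − 0.20042) / 0.33583 = 0.13541 / 0.33583 ≈ 0.4032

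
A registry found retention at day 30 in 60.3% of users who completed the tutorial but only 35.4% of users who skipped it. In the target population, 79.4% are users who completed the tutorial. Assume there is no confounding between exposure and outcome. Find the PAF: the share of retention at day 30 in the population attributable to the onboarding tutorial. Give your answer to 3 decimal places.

PAF ≈ 0.358

p₁ = 0.603, p₀ = 0.354.
Overall risk P(Y=1) = π·p₁ + (1−π)·p₀ = 0.794×0.603 + 0.206×0.354 = 0.55171.
Under exogeneity, PAF = [P(Y=1) − p₀] / P(Y=1).
PAF = (0.55171 − 0.354) / 0.55171 ≈ 0.3584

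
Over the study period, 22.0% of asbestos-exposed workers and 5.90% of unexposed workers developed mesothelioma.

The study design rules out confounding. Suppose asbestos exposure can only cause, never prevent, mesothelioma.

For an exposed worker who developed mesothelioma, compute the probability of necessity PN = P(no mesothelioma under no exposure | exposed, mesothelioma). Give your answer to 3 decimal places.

p₁ = 0.22, p₀ = 0.059.
Under exogeneity and monotonicity, PN = (p₁ − p₀) / p₁.
PN = (0.22 − 0.059) / 0.22 = 0.161 / 0.22 ≈ 0.7318

PN ≈ 0.732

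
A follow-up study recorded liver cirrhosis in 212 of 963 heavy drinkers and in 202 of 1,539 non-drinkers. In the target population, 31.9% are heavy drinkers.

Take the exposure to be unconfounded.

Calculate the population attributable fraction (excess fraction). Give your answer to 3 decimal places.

PAF ≈ 0.178

p₁ = P(outcome | exposed) = 212/963 = 0.22015
p₀ = P(outcome | unexposed) = 202/1539 = 0.13125
Overall risk P(Y=1) = π·p₁ + (1−π)·p₀ = 0.319×0.22015 + 0.681×0.13125 = 0.15961.
Under exogeneity, PAF = [P(Y=1) − p₀] / P(Y=1).
PAF = (0.15961 − 0.13125) / 0.15961 ≈ 0.1777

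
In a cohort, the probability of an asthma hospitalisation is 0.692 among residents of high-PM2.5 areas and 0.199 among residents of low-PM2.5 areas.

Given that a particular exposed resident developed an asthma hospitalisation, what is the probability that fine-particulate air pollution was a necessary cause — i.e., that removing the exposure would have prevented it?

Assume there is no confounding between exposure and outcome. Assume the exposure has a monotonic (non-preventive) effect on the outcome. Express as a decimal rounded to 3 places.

Let p₁ = 0.692, p₀ = 0.199.
Under exogeneity and monotonicity, PN = (p₁ − p₀) / p₁.
PN = (0.692 − 0.199) / 0.692 = 0.493 / 0.692 ≈ 0.7124

PN ≈ 0.712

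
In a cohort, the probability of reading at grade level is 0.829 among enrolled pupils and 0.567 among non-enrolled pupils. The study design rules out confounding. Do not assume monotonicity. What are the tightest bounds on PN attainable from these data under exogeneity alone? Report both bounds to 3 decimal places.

0.316 ≤ PN ≤ 0.522

Let p₁ = 0.829, p₀ = 0.567.
Under exogeneity alone the bounds on PN are max{0,(p₁−p₀)/p₁} ≤ PN ≤ min{1,(1−p₀)/p₁}.
  lower = (p₁ − p₀)/p₁ = 0.262 / 0.829 ≈ 0.3160
  upper = min{1, (1 − p₀)/p₁} = 0.433 / 0.829 ≈ 0.5223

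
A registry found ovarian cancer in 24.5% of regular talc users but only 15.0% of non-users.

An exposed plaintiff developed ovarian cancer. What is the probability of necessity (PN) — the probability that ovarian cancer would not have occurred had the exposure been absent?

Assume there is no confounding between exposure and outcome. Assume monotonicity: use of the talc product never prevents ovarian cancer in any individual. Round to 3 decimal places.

p₁ = 0.245, p₀ = 0.15.
Under exogeneity and monotonicity, PN = (p₁ − p₀) / p₁.
PN = (0.245 − 0.15) / 0.245 = 0.095 / 0.245 ≈ 0.3878

PN ≈ 0.388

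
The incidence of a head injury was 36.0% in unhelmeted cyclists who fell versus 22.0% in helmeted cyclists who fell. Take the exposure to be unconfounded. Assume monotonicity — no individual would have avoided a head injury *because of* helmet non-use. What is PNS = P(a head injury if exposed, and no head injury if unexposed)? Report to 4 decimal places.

p₁ = 0.36, p₀ = 0.22.
Under exogeneity and monotonicity, PNS = p₁ − p₀.
PNS = 0.36 − 0.22 = 0.14

PNS ≈ 0.1400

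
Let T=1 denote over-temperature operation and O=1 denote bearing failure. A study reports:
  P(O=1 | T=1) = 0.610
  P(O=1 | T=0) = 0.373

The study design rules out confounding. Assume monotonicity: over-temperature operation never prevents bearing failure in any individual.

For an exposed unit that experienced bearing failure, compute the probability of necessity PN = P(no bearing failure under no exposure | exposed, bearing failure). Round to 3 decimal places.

Let p₁ = 0.61, p₀ = 0.373.
Under exogeneity and monotonicity, PN = (p₁ − p₀) / p₁.
PN = (0.61 − 0.373) / 0.61 = 0.237 / 0.61 ≈ 0.3885

PN ≈ 0.389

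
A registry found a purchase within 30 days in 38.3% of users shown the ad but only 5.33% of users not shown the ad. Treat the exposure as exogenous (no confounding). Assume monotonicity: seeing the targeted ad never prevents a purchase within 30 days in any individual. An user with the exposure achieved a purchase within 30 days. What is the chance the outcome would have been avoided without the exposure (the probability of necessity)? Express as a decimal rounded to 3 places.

p₁ = 0.383, p₀ = 0.0533.
Under exogeneity and monotonicity, PN = (p₁ − p₀) / p₁.
PN = (0.383 − 0.0533) / 0.383 = 0.3297 / 0.383 ≈ 0.8608

PN ≈ 0.861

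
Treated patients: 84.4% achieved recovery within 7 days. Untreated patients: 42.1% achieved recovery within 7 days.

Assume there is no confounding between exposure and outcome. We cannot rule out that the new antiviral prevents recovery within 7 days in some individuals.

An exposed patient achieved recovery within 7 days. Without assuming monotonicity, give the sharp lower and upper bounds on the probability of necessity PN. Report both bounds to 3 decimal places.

p₁ = 0.844, p₀ = 0.421.
Under exogeneity alone the bounds on PN are max{0,(p₁−p₀)/p₁} ≤ PN ≤ min{1,(1−p₀)/p₁}.
  lower = (p₁ − p₀)/p₁ = 0.423 / 0.844 ≈ 0.5012
  upper = min{1, (1 − p₀)/p₁} = 0.579 / 0.844 ≈ 0.6860

0.501 ≤ PN ≤ 0.686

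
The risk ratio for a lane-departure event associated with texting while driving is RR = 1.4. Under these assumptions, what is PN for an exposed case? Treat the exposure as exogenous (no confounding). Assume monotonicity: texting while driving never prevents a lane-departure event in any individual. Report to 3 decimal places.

PN ≈ 0.286

Under exogeneity and monotonicity, PN = (RR − 1) / RR = 1 − 1/RR.
PN = (1.4 − 1) / 1.4 = 0.4 / 1.4 ≈ 0.2857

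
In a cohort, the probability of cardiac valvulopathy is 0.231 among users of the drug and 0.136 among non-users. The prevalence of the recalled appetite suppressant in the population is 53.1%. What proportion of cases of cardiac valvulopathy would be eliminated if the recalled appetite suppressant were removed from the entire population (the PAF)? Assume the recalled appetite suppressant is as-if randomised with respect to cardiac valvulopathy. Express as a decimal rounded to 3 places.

PAF ≈ 0.271

Let p₁ = 0.231, p₀ = 0.136.
Overall risk P(Y=1) = π·p₁ + (1−π)·p₀ = 0.531×0.231 + 0.469×0.136 = 0.18645.
Under exogeneity, PAF = [P(Y=1) − p₀] / P(Y=1).
PAF = (0.18645 − 0.136) / 0.18645 ≈ 0.2706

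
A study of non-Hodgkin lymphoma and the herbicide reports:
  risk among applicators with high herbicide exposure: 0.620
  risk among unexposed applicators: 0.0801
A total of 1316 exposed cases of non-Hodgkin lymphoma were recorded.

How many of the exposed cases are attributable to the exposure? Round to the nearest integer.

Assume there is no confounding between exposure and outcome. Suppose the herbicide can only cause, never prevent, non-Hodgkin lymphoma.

about 1146 cases

Let p₁ = 0.62, p₀ = 0.0801.
PN = (p₁ − p₀)/p₁ = (0.62 − 0.0801) / 0.62 ≈ 0.87081.
Attributable cases ≈ PN × (exposed cases) = 0.87081 × 1316 ≈ 1145.98.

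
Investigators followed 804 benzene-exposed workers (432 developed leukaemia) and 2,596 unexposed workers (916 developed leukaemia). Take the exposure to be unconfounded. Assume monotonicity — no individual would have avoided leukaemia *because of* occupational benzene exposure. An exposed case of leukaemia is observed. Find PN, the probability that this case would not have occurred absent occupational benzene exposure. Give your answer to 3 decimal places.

PN ≈ 0.343

p₁ = P(outcome | exposed) = 432/804 = 0.53731
p₀ = P(outcome | unexposed) = 916/2596 = 0.35285
Under exogeneity and monotonicity, PN = (p₁ − p₀) / p₁.
PN = (0.53731 − 0.35285) / 0.53731 = 0.18446 / 0.53731 ≈ 0.3433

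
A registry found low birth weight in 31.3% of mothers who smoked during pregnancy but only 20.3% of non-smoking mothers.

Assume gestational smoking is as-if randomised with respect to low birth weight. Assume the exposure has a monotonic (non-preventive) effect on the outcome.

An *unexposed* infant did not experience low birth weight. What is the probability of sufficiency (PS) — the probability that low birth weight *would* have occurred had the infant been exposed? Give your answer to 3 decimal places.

PS ≈ 0.138

p₁ = 0.313, p₀ = 0.203.
Under exogeneity and monotonicity, PS = (p₁ − p₀) / (1 − p₀).
PS = (0.313 − 0.203) / (1 − 0.203) = 0.11 / 0.797 ≈ 0.1380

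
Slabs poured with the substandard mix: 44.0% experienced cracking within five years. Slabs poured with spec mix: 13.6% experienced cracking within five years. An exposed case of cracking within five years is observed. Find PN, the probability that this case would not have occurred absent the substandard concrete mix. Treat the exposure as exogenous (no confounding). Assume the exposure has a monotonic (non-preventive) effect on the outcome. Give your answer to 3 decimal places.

PN ≈ 0.691

p₁ = 0.44, p₀ = 0.136.
Under exogeneity and monotonicity, PN = (p₁ − p₀) / p₁.
PN = (0.44 − 0.136) / 0.44 = 0.304 / 0.44 ≈ 0.6909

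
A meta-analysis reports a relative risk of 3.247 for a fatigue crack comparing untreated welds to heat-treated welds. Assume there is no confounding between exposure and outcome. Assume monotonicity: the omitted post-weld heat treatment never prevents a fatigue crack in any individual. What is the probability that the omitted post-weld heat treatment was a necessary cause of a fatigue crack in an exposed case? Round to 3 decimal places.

PN ≈ 0.692

Under exogeneity and monotonicity, PN = (RR − 1) / RR = 1 − 1/RR.
PN = (3.247 − 1) / 3.247 = 2.247 / 3.247 ≈ 0.6920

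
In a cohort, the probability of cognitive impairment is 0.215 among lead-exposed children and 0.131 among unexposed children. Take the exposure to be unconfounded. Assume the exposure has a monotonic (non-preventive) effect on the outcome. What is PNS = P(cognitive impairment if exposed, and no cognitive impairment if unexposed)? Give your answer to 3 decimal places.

Let p₁ = 0.215, p₀ = 0.131.
Under exogeneity and monotonicity, PNS = p₁ − p₀.
PNS = 0.215 − 0.131 = 0.084

PNS ≈ 0.084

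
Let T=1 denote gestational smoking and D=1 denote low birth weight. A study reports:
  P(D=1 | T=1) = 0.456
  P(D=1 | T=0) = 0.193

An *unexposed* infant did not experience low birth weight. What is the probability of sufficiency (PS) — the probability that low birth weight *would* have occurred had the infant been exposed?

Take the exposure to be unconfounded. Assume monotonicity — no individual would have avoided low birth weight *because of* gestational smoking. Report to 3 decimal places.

Let p₁ = 0.456, p₀ = 0.193.
Under exogeneity and monotonicity, PS = (p₁ − p₀) / (1 − p₀).
PS = (0.456 − 0.193) / (1 − 0.193) = 0.263 / 0.807 ≈ 0.3259

PS ≈ 0.326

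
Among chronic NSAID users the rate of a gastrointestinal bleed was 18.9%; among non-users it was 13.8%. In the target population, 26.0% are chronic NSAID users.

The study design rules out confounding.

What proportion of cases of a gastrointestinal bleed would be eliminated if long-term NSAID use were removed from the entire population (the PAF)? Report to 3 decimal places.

PAF ≈ 0.088

p₁ = 0.189, p₀ = 0.138.
Overall risk P(Y=1) = π·p₁ + (1−π)·p₀ = 0.26×0.189 + 0.74×0.138 = 0.15126.
Under exogeneity, PAF = [P(Y=1) − p₀] / P(Y=1).
PAF = (0.15126 − 0.138) / 0.15126 ≈ 0.0877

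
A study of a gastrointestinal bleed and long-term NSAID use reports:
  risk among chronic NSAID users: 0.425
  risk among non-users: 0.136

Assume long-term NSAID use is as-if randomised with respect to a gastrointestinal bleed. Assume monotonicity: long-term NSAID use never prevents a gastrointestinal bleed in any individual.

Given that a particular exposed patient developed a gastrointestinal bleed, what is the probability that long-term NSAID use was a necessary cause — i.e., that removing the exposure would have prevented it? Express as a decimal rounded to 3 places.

Let p₁ = 0.425, p₀ = 0.136.
Under exogeneity and monotonicity, PN = (p₁ − p₀) / p₁.
PN = (0.425 − 0.136) / 0.425 = 0.289 / 0.425 ≈ 0.6800

PN ≈ 0.680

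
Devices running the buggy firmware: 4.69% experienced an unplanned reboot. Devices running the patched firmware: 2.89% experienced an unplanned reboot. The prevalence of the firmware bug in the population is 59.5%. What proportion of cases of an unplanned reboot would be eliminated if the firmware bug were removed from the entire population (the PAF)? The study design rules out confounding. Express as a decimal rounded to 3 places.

PAF ≈ 0.270

p₁ = 0.0469, p₀ = 0.0289.
Overall risk P(Y=1) = π·p₁ + (1−π)·p₀ = 0.595×0.0469 + 0.405×0.0289 = 0.03961.
Under exogeneity, PAF = [P(Y=1) − p₀] / P(Y=1).
PAF = (0.03961 − 0.0289) / 0.03961 ≈ 0.2704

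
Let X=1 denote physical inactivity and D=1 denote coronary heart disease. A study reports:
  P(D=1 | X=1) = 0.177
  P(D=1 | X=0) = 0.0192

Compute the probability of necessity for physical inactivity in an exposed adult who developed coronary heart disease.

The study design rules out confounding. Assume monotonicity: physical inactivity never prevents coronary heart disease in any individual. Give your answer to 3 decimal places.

PN ≈ 0.892

Let p₁ = 0.177, p₀ = 0.0192.
Under exogeneity and monotonicity, PN = (p₁ − p₀) / p₁.
PN = (0.177 − 0.0192) / 0.177 = 0.1578 / 0.177 ≈ 0.8915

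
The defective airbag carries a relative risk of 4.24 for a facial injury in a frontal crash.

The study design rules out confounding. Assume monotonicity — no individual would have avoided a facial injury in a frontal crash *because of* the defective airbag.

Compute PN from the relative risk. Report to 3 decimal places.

PN ≈ 0.764

Under exogeneity and monotonicity, PN = (RR − 1) / RR = 1 − 1/RR.
PN = (4.24 − 1) / 4.24 = 3.24 / 4.24 ≈ 0.7642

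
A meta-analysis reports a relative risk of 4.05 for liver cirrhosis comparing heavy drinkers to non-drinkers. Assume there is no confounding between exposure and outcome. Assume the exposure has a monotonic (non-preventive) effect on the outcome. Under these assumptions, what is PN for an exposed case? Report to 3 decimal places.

Under exogeneity and monotonicity, PN = (RR − 1) / RR = 1 − 1/RR.
PN = (4.05 − 1) / 4.05 = 3.05 / 4.05 ≈ 0.7531

PN ≈ 0.753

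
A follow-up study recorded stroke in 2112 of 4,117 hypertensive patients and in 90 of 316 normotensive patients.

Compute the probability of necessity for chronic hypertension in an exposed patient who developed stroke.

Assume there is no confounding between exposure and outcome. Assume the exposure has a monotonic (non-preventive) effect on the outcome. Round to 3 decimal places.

p₁ = P(outcome | exposed) = 2112/4117 = 0.51299
p₀ = P(outcome | unexposed) = 90/316 = 0.28481
Under exogeneity and monotonicity, PN = (p₁ − p₀) / p₁.
PN = (0.51299 − 0.28481) / 0.51299 = 0.22818 / 0.51299 ≈ 0.4448

PN ≈ 0.445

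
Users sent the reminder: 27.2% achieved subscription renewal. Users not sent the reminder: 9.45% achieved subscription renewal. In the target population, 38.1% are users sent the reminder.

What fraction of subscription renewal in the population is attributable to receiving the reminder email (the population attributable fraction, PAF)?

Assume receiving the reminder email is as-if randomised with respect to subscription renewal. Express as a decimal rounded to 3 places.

p₁ = 0.272, p₀ = 0.0945.
Overall risk P(Y=1) = π·p₁ + (1−π)·p₀ = 0.381×0.272 + 0.619×0.0945 = 0.16213.
Under exogeneity, PAF = [P(Y=1) − p₀] / P(Y=1).
PAF = (0.16213 − 0.0945) / 0.16213 ≈ 0.4171

PAF ≈ 0.417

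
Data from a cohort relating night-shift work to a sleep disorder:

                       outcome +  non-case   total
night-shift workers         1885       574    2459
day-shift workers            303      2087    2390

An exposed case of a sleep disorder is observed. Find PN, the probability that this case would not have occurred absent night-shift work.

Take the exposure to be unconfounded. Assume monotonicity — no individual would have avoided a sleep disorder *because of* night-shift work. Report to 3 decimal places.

p₁ = P(outcome | exposed) = 1885/2459 = 0.76657
p₀ = P(outcome | unexposed) = 303/2390 = 0.12678
Under exogeneity and monotonicity, PN = (p₁ − p₀)/p₁.
PN = (0.76657 − 0.12678) / 0.76657 ≈ 0.8346

PN ≈ 0.835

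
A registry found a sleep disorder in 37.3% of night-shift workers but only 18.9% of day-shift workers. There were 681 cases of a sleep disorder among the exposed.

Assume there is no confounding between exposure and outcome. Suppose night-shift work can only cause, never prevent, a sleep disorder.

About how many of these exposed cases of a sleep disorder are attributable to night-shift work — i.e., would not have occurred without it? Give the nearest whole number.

about 336 cases

p₁ = 0.373, p₀ = 0.189.
PN = (p₁ − p₀)/p₁ = (0.373 − 0.189) / 0.373 ≈ 0.49330.
Attributable cases ≈ PN × (exposed cases) = 0.49330 × 681 ≈ 335.94.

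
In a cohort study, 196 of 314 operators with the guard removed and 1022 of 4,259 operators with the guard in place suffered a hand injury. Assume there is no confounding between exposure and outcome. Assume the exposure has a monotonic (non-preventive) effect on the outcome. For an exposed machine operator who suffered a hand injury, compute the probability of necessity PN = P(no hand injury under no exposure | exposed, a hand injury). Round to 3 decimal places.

p₁ = P(outcome | exposed) = 196/314 = 0.6242
p₀ = P(outcome | unexposed) = 1022/4259 = 0.23996
Under exogeneity and monotonicity, PN = (p₁ − p₀) / p₁.
PN = (0.6242 − 0.23996) / 0.6242 = 0.38424 / 0.6242 ≈ 0.6156

PN ≈ 0.616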